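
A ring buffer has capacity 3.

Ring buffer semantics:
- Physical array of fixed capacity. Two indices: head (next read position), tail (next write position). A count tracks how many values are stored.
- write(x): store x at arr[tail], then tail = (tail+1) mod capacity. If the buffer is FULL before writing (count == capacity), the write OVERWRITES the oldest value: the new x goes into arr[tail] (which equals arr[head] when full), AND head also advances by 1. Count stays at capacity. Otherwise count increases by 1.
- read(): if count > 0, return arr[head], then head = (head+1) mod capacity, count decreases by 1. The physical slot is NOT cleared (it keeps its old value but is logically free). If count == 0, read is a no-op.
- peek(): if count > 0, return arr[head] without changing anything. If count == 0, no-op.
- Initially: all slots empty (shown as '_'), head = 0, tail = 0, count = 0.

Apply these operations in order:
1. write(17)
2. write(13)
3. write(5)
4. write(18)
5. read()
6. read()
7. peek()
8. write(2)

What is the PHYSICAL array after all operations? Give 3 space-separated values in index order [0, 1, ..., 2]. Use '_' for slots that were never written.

Answer: 18 2 5

Derivation:
After op 1 (write(17)): arr=[17 _ _] head=0 tail=1 count=1
After op 2 (write(13)): arr=[17 13 _] head=0 tail=2 count=2
After op 3 (write(5)): arr=[17 13 5] head=0 tail=0 count=3
After op 4 (write(18)): arr=[18 13 5] head=1 tail=1 count=3
After op 5 (read()): arr=[18 13 5] head=2 tail=1 count=2
After op 6 (read()): arr=[18 13 5] head=0 tail=1 count=1
After op 7 (peek()): arr=[18 13 5] head=0 tail=1 count=1
After op 8 (write(2)): arr=[18 2 5] head=0 tail=2 count=2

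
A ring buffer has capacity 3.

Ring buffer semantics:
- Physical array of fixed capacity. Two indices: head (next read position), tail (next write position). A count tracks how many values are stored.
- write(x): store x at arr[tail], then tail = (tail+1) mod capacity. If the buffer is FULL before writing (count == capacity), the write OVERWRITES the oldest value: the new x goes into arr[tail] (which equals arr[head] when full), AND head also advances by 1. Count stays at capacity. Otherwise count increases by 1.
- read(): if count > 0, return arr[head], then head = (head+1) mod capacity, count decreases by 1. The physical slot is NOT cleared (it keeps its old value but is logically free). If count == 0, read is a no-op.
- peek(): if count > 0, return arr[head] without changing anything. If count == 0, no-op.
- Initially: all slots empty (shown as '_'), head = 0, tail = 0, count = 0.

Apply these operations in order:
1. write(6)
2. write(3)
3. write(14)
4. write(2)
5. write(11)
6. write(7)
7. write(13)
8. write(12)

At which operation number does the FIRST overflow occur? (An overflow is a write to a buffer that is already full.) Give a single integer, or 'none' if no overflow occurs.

After op 1 (write(6)): arr=[6 _ _] head=0 tail=1 count=1
After op 2 (write(3)): arr=[6 3 _] head=0 tail=2 count=2
After op 3 (write(14)): arr=[6 3 14] head=0 tail=0 count=3
After op 4 (write(2)): arr=[2 3 14] head=1 tail=1 count=3
After op 5 (write(11)): arr=[2 11 14] head=2 tail=2 count=3
After op 6 (write(7)): arr=[2 11 7] head=0 tail=0 count=3
After op 7 (write(13)): arr=[13 11 7] head=1 tail=1 count=3
After op 8 (write(12)): arr=[13 12 7] head=2 tail=2 count=3

Answer: 4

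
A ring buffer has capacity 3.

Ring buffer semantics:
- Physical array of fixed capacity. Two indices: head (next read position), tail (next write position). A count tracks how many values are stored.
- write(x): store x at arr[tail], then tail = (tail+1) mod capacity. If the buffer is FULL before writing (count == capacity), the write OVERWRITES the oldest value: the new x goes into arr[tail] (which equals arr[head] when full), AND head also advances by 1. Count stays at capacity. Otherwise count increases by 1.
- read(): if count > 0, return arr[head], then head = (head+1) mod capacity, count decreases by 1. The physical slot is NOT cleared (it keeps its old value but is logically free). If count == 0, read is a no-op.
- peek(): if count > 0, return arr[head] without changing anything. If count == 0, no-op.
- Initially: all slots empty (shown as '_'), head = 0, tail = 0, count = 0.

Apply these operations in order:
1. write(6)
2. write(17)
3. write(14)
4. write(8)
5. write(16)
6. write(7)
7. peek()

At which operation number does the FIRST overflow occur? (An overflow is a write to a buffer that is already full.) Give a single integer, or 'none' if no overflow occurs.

After op 1 (write(6)): arr=[6 _ _] head=0 tail=1 count=1
After op 2 (write(17)): arr=[6 17 _] head=0 tail=2 count=2
After op 3 (write(14)): arr=[6 17 14] head=0 tail=0 count=3
After op 4 (write(8)): arr=[8 17 14] head=1 tail=1 count=3
After op 5 (write(16)): arr=[8 16 14] head=2 tail=2 count=3
After op 6 (write(7)): arr=[8 16 7] head=0 tail=0 count=3
After op 7 (peek()): arr=[8 16 7] head=0 tail=0 count=3

Answer: 4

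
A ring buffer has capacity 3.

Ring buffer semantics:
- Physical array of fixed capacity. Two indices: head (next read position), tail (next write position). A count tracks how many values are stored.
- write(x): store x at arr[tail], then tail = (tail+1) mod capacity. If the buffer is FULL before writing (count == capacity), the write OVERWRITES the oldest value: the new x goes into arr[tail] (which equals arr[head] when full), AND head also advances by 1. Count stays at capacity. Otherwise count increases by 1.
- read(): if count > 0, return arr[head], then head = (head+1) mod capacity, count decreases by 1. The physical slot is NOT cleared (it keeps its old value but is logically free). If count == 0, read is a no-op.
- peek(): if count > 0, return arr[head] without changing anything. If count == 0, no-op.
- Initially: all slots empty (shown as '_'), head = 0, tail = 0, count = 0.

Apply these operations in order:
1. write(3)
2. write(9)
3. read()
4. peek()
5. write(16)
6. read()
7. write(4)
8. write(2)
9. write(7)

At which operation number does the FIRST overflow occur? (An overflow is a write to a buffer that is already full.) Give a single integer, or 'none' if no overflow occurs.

Answer: 9

Derivation:
After op 1 (write(3)): arr=[3 _ _] head=0 tail=1 count=1
After op 2 (write(9)): arr=[3 9 _] head=0 tail=2 count=2
After op 3 (read()): arr=[3 9 _] head=1 tail=2 count=1
After op 4 (peek()): arr=[3 9 _] head=1 tail=2 count=1
After op 5 (write(16)): arr=[3 9 16] head=1 tail=0 count=2
After op 6 (read()): arr=[3 9 16] head=2 tail=0 count=1
After op 7 (write(4)): arr=[4 9 16] head=2 tail=1 count=2
After op 8 (write(2)): arr=[4 2 16] head=2 tail=2 count=3
After op 9 (write(7)): arr=[4 2 7] head=0 tail=0 count=3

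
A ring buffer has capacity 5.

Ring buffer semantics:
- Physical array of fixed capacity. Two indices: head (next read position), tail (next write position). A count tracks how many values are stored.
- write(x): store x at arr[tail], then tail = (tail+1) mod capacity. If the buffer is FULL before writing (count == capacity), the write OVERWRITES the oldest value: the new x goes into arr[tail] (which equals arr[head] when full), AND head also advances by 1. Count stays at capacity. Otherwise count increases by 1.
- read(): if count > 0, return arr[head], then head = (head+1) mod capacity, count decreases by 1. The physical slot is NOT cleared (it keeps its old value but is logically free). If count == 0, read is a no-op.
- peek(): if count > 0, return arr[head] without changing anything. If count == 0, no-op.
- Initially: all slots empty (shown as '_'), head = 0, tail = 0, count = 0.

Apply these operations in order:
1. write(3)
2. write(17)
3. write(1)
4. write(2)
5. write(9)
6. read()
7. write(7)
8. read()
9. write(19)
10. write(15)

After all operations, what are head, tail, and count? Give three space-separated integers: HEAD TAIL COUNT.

Answer: 3 3 5

Derivation:
After op 1 (write(3)): arr=[3 _ _ _ _] head=0 tail=1 count=1
After op 2 (write(17)): arr=[3 17 _ _ _] head=0 tail=2 count=2
After op 3 (write(1)): arr=[3 17 1 _ _] head=0 tail=3 count=3
After op 4 (write(2)): arr=[3 17 1 2 _] head=0 tail=4 count=4
After op 5 (write(9)): arr=[3 17 1 2 9] head=0 tail=0 count=5
After op 6 (read()): arr=[3 17 1 2 9] head=1 tail=0 count=4
After op 7 (write(7)): arr=[7 17 1 2 9] head=1 tail=1 count=5
After op 8 (read()): arr=[7 17 1 2 9] head=2 tail=1 count=4
After op 9 (write(19)): arr=[7 19 1 2 9] head=2 tail=2 count=5
After op 10 (write(15)): arr=[7 19 15 2 9] head=3 tail=3 count=5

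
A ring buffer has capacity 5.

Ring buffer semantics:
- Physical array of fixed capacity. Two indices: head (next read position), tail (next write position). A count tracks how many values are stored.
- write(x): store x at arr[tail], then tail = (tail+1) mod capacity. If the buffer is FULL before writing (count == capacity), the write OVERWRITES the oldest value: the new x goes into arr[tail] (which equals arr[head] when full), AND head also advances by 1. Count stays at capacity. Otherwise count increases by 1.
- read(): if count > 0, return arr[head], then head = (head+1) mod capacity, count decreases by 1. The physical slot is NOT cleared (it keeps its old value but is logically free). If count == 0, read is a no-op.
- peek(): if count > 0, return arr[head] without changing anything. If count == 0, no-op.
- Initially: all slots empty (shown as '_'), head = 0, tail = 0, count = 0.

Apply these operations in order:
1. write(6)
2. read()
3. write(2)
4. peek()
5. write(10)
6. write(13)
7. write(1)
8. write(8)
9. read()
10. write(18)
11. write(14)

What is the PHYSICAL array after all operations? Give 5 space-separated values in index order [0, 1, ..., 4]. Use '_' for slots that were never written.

Answer: 8 18 14 13 1

Derivation:
After op 1 (write(6)): arr=[6 _ _ _ _] head=0 tail=1 count=1
After op 2 (read()): arr=[6 _ _ _ _] head=1 tail=1 count=0
After op 3 (write(2)): arr=[6 2 _ _ _] head=1 tail=2 count=1
After op 4 (peek()): arr=[6 2 _ _ _] head=1 tail=2 count=1
After op 5 (write(10)): arr=[6 2 10 _ _] head=1 tail=3 count=2
After op 6 (write(13)): arr=[6 2 10 13 _] head=1 tail=4 count=3
After op 7 (write(1)): arr=[6 2 10 13 1] head=1 tail=0 count=4
After op 8 (write(8)): arr=[8 2 10 13 1] head=1 tail=1 count=5
After op 9 (read()): arr=[8 2 10 13 1] head=2 tail=1 count=4
After op 10 (write(18)): arr=[8 18 10 13 1] head=2 tail=2 count=5
After op 11 (write(14)): arr=[8 18 14 13 1] head=3 tail=3 count=5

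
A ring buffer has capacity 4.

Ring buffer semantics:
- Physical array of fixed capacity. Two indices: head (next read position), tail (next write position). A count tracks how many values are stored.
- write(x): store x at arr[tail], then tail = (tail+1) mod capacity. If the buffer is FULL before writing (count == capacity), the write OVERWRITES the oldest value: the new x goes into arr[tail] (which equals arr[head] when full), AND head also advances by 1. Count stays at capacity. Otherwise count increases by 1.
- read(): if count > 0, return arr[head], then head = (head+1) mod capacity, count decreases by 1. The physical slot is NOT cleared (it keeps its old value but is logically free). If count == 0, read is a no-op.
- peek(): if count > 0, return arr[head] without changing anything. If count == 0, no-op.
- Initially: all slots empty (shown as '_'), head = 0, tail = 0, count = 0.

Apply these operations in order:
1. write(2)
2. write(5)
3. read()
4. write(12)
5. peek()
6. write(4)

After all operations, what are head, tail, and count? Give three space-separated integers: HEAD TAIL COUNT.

After op 1 (write(2)): arr=[2 _ _ _] head=0 tail=1 count=1
After op 2 (write(5)): arr=[2 5 _ _] head=0 tail=2 count=2
After op 3 (read()): arr=[2 5 _ _] head=1 tail=2 count=1
After op 4 (write(12)): arr=[2 5 12 _] head=1 tail=3 count=2
After op 5 (peek()): arr=[2 5 12 _] head=1 tail=3 count=2
After op 6 (write(4)): arr=[2 5 12 4] head=1 tail=0 count=3

Answer: 1 0 3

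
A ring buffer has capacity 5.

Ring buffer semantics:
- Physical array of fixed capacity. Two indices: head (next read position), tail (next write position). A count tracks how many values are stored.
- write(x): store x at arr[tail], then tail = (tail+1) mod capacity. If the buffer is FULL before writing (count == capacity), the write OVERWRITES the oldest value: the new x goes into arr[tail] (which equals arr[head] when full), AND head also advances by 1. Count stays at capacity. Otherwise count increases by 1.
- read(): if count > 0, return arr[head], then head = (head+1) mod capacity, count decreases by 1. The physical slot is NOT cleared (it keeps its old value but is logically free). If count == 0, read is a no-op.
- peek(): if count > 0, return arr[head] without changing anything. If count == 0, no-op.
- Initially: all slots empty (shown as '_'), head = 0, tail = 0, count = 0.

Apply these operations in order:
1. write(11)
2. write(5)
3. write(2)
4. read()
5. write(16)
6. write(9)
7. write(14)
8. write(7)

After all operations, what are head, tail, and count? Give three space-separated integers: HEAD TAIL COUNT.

After op 1 (write(11)): arr=[11 _ _ _ _] head=0 tail=1 count=1
After op 2 (write(5)): arr=[11 5 _ _ _] head=0 tail=2 count=2
After op 3 (write(2)): arr=[11 5 2 _ _] head=0 tail=3 count=3
After op 4 (read()): arr=[11 5 2 _ _] head=1 tail=3 count=2
After op 5 (write(16)): arr=[11 5 2 16 _] head=1 tail=4 count=3
After op 6 (write(9)): arr=[11 5 2 16 9] head=1 tail=0 count=4
After op 7 (write(14)): arr=[14 5 2 16 9] head=1 tail=1 count=5
After op 8 (write(7)): arr=[14 7 2 16 9] head=2 tail=2 count=5

Answer: 2 2 5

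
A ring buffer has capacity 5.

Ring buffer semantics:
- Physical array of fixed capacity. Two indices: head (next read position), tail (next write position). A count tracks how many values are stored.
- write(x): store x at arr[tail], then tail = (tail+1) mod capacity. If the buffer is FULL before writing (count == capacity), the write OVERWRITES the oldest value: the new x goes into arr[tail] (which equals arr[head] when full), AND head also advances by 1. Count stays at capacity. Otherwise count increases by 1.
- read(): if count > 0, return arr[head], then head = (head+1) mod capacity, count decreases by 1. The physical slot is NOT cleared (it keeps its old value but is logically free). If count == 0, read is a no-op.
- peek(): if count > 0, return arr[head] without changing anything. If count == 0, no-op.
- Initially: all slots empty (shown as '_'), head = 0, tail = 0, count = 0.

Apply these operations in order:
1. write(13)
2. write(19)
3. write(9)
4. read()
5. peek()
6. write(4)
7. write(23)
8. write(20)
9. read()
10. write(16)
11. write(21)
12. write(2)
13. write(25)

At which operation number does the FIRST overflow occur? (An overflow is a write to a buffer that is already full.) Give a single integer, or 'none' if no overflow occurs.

After op 1 (write(13)): arr=[13 _ _ _ _] head=0 tail=1 count=1
After op 2 (write(19)): arr=[13 19 _ _ _] head=0 tail=2 count=2
After op 3 (write(9)): arr=[13 19 9 _ _] head=0 tail=3 count=3
After op 4 (read()): arr=[13 19 9 _ _] head=1 tail=3 count=2
After op 5 (peek()): arr=[13 19 9 _ _] head=1 tail=3 count=2
After op 6 (write(4)): arr=[13 19 9 4 _] head=1 tail=4 count=3
After op 7 (write(23)): arr=[13 19 9 4 23] head=1 tail=0 count=4
After op 8 (write(20)): arr=[20 19 9 4 23] head=1 tail=1 count=5
After op 9 (read()): arr=[20 19 9 4 23] head=2 tail=1 count=4
After op 10 (write(16)): arr=[20 16 9 4 23] head=2 tail=2 count=5
After op 11 (write(21)): arr=[20 16 21 4 23] head=3 tail=3 count=5
After op 12 (write(2)): arr=[20 16 21 2 23] head=4 tail=4 count=5
After op 13 (write(25)): arr=[20 16 21 2 25] head=0 tail=0 count=5

Answer: 11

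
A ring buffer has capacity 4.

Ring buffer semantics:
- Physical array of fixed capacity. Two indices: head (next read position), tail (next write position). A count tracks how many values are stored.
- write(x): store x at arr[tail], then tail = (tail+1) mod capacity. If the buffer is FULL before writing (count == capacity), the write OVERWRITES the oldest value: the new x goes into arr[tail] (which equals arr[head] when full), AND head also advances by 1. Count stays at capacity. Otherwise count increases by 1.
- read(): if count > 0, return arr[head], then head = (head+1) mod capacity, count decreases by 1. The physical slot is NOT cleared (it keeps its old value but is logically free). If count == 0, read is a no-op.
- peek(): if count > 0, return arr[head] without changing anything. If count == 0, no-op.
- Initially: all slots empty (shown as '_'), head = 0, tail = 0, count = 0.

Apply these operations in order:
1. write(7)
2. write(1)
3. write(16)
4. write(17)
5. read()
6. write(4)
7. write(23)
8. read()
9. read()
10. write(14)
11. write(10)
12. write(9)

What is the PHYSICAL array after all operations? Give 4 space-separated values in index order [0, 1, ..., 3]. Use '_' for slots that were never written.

Answer: 9 23 14 10

Derivation:
After op 1 (write(7)): arr=[7 _ _ _] head=0 tail=1 count=1
After op 2 (write(1)): arr=[7 1 _ _] head=0 tail=2 count=2
After op 3 (write(16)): arr=[7 1 16 _] head=0 tail=3 count=3
After op 4 (write(17)): arr=[7 1 16 17] head=0 tail=0 count=4
After op 5 (read()): arr=[7 1 16 17] head=1 tail=0 count=3
After op 6 (write(4)): arr=[4 1 16 17] head=1 tail=1 count=4
After op 7 (write(23)): arr=[4 23 16 17] head=2 tail=2 count=4
After op 8 (read()): arr=[4 23 16 17] head=3 tail=2 count=3
After op 9 (read()): arr=[4 23 16 17] head=0 tail=2 count=2
After op 10 (write(14)): arr=[4 23 14 17] head=0 tail=3 count=3
After op 11 (write(10)): arr=[4 23 14 10] head=0 tail=0 count=4
After op 12 (write(9)): arr=[9 23 14 10] head=1 tail=1 count=4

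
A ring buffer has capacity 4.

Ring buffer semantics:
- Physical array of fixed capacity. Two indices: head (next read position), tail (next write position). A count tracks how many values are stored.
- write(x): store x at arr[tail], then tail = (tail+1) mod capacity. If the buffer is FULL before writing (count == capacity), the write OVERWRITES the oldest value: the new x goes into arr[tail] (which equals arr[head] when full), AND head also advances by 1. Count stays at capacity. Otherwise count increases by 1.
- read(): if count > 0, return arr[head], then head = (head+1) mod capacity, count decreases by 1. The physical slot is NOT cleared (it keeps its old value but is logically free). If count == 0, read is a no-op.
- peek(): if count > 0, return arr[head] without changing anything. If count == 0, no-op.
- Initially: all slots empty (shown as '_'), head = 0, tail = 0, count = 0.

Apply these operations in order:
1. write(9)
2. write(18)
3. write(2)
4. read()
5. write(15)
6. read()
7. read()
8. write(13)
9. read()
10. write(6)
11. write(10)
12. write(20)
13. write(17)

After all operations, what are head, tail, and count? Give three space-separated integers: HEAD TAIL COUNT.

Answer: 1 1 4

Derivation:
After op 1 (write(9)): arr=[9 _ _ _] head=0 tail=1 count=1
After op 2 (write(18)): arr=[9 18 _ _] head=0 tail=2 count=2
After op 3 (write(2)): arr=[9 18 2 _] head=0 tail=3 count=3
After op 4 (read()): arr=[9 18 2 _] head=1 tail=3 count=2
After op 5 (write(15)): arr=[9 18 2 15] head=1 tail=0 count=3
After op 6 (read()): arr=[9 18 2 15] head=2 tail=0 count=2
After op 7 (read()): arr=[9 18 2 15] head=3 tail=0 count=1
After op 8 (write(13)): arr=[13 18 2 15] head=3 tail=1 count=2
After op 9 (read()): arr=[13 18 2 15] head=0 tail=1 count=1
After op 10 (write(6)): arr=[13 6 2 15] head=0 tail=2 count=2
After op 11 (write(10)): arr=[13 6 10 15] head=0 tail=3 count=3
After op 12 (write(20)): arr=[13 6 10 20] head=0 tail=0 count=4
After op 13 (write(17)): arr=[17 6 10 20] head=1 tail=1 count=4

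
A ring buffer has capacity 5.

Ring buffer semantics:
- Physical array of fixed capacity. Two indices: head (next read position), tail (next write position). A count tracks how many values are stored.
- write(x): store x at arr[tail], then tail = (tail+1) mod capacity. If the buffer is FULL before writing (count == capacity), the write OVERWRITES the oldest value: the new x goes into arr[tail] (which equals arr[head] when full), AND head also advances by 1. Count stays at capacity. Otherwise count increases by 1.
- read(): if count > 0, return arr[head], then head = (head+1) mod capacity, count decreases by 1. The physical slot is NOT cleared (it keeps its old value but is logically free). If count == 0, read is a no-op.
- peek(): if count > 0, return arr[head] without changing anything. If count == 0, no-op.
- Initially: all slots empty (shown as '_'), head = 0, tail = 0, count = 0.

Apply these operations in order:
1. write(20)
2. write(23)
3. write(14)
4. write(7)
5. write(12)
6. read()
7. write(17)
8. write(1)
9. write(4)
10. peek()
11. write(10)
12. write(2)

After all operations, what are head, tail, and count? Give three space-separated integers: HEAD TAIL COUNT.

After op 1 (write(20)): arr=[20 _ _ _ _] head=0 tail=1 count=1
After op 2 (write(23)): arr=[20 23 _ _ _] head=0 tail=2 count=2
After op 3 (write(14)): arr=[20 23 14 _ _] head=0 tail=3 count=3
After op 4 (write(7)): arr=[20 23 14 7 _] head=0 tail=4 count=4
After op 5 (write(12)): arr=[20 23 14 7 12] head=0 tail=0 count=5
After op 6 (read()): arr=[20 23 14 7 12] head=1 tail=0 count=4
After op 7 (write(17)): arr=[17 23 14 7 12] head=1 tail=1 count=5
After op 8 (write(1)): arr=[17 1 14 7 12] head=2 tail=2 count=5
After op 9 (write(4)): arr=[17 1 4 7 12] head=3 tail=3 count=5
After op 10 (peek()): arr=[17 1 4 7 12] head=3 tail=3 count=5
After op 11 (write(10)): arr=[17 1 4 10 12] head=4 tail=4 count=5
After op 12 (write(2)): arr=[17 1 4 10 2] head=0 tail=0 count=5

Answer: 0 0 5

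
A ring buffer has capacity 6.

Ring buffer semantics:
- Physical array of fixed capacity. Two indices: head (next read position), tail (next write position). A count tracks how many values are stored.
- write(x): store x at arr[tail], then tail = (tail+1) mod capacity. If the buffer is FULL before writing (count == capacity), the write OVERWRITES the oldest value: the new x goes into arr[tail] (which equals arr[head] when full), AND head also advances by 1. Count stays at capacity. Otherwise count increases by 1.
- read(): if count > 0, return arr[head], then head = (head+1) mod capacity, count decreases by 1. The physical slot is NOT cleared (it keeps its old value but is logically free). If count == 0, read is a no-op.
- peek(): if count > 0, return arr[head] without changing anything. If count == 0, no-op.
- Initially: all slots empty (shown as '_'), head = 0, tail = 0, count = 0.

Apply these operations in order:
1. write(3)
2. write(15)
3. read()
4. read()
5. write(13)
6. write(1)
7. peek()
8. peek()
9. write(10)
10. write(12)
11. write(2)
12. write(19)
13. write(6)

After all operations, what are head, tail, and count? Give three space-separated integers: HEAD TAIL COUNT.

After op 1 (write(3)): arr=[3 _ _ _ _ _] head=0 tail=1 count=1
After op 2 (write(15)): arr=[3 15 _ _ _ _] head=0 tail=2 count=2
After op 3 (read()): arr=[3 15 _ _ _ _] head=1 tail=2 count=1
After op 4 (read()): arr=[3 15 _ _ _ _] head=2 tail=2 count=0
After op 5 (write(13)): arr=[3 15 13 _ _ _] head=2 tail=3 count=1
After op 6 (write(1)): arr=[3 15 13 1 _ _] head=2 tail=4 count=2
After op 7 (peek()): arr=[3 15 13 1 _ _] head=2 tail=4 count=2
After op 8 (peek()): arr=[3 15 13 1 _ _] head=2 tail=4 count=2
After op 9 (write(10)): arr=[3 15 13 1 10 _] head=2 tail=5 count=3
After op 10 (write(12)): arr=[3 15 13 1 10 12] head=2 tail=0 count=4
After op 11 (write(2)): arr=[2 15 13 1 10 12] head=2 tail=1 count=5
After op 12 (write(19)): arr=[2 19 13 1 10 12] head=2 tail=2 count=6
After op 13 (write(6)): arr=[2 19 6 1 10 12] head=3 tail=3 count=6

Answer: 3 3 6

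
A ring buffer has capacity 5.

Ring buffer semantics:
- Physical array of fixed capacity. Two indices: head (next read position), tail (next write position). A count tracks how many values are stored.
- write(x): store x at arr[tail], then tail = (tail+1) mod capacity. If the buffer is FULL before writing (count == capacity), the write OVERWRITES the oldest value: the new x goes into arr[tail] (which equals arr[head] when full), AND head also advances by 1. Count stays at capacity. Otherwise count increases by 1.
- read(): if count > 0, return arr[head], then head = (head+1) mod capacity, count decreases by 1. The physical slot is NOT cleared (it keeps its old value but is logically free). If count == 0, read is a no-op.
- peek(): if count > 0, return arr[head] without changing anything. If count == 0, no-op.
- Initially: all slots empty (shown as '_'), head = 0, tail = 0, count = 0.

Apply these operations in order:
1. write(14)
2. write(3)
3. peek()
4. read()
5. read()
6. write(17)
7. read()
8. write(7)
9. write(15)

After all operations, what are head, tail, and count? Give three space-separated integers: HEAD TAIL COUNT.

Answer: 3 0 2

Derivation:
After op 1 (write(14)): arr=[14 _ _ _ _] head=0 tail=1 count=1
After op 2 (write(3)): arr=[14 3 _ _ _] head=0 tail=2 count=2
After op 3 (peek()): arr=[14 3 _ _ _] head=0 tail=2 count=2
After op 4 (read()): arr=[14 3 _ _ _] head=1 tail=2 count=1
After op 5 (read()): arr=[14 3 _ _ _] head=2 tail=2 count=0
After op 6 (write(17)): arr=[14 3 17 _ _] head=2 tail=3 count=1
After op 7 (read()): arr=[14 3 17 _ _] head=3 tail=3 count=0
After op 8 (write(7)): arr=[14 3 17 7 _] head=3 tail=4 count=1
After op 9 (write(15)): arr=[14 3 17 7 15] head=3 tail=0 count=2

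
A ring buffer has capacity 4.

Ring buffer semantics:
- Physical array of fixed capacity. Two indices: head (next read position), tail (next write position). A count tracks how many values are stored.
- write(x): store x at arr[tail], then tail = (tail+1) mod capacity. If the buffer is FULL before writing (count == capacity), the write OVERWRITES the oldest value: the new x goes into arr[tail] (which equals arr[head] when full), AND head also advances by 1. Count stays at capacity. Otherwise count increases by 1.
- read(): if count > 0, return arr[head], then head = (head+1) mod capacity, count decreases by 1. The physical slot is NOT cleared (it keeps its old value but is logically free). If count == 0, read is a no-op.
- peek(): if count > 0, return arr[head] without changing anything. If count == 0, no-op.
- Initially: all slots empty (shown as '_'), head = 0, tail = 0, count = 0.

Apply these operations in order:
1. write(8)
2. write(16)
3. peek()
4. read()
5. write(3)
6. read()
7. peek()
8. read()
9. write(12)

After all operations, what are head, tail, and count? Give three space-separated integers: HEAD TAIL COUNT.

After op 1 (write(8)): arr=[8 _ _ _] head=0 tail=1 count=1
After op 2 (write(16)): arr=[8 16 _ _] head=0 tail=2 count=2
After op 3 (peek()): arr=[8 16 _ _] head=0 tail=2 count=2
After op 4 (read()): arr=[8 16 _ _] head=1 tail=2 count=1
After op 5 (write(3)): arr=[8 16 3 _] head=1 tail=3 count=2
After op 6 (read()): arr=[8 16 3 _] head=2 tail=3 count=1
After op 7 (peek()): arr=[8 16 3 _] head=2 tail=3 count=1
After op 8 (read()): arr=[8 16 3 _] head=3 tail=3 count=0
After op 9 (write(12)): arr=[8 16 3 12] head=3 tail=0 count=1

Answer: 3 0 1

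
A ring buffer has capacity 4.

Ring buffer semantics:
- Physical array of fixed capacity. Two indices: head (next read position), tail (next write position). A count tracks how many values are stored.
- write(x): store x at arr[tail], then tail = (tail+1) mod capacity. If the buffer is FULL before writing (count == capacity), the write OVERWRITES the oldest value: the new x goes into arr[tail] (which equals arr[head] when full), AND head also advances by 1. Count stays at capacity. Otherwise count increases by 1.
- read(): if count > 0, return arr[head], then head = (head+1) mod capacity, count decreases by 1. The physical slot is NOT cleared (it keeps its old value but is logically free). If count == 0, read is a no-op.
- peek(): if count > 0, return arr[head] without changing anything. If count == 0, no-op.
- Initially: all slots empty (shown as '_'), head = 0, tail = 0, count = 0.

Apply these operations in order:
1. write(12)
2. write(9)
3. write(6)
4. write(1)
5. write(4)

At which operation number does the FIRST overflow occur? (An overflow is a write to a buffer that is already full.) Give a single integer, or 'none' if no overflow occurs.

Answer: 5

Derivation:
After op 1 (write(12)): arr=[12 _ _ _] head=0 tail=1 count=1
After op 2 (write(9)): arr=[12 9 _ _] head=0 tail=2 count=2
After op 3 (write(6)): arr=[12 9 6 _] head=0 tail=3 count=3
After op 4 (write(1)): arr=[12 9 6 1] head=0 tail=0 count=4
After op 5 (write(4)): arr=[4 9 6 1] head=1 tail=1 count=4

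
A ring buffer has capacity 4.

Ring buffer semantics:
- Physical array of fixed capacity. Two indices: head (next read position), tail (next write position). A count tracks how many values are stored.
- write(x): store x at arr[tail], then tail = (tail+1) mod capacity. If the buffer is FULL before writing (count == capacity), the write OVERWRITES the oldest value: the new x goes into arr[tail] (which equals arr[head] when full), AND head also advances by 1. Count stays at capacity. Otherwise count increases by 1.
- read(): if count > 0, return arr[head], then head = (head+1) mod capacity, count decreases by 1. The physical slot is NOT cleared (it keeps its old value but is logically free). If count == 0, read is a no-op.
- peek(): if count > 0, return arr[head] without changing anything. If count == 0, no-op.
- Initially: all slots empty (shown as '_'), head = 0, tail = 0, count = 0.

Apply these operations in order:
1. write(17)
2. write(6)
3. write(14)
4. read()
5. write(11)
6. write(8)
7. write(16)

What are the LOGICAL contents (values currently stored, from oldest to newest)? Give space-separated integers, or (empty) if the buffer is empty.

Answer: 14 11 8 16

Derivation:
After op 1 (write(17)): arr=[17 _ _ _] head=0 tail=1 count=1
After op 2 (write(6)): arr=[17 6 _ _] head=0 tail=2 count=2
After op 3 (write(14)): arr=[17 6 14 _] head=0 tail=3 count=3
After op 4 (read()): arr=[17 6 14 _] head=1 tail=3 count=2
After op 5 (write(11)): arr=[17 6 14 11] head=1 tail=0 count=3
After op 6 (write(8)): arr=[8 6 14 11] head=1 tail=1 count=4
After op 7 (write(16)): arr=[8 16 14 11] head=2 tail=2 count=4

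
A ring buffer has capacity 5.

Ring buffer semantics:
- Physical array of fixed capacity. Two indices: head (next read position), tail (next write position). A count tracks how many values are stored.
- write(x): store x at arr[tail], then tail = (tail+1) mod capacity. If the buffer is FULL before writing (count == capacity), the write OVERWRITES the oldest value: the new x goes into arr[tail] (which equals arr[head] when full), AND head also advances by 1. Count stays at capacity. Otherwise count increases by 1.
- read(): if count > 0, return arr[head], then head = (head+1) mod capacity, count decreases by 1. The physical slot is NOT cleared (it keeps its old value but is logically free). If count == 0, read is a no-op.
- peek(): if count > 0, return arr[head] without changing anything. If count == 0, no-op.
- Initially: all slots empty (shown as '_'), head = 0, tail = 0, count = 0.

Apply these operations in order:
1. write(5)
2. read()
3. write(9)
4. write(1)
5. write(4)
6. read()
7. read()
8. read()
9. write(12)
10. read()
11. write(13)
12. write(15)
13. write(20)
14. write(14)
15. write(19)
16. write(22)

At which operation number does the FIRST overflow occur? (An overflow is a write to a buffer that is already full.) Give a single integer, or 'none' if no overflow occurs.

After op 1 (write(5)): arr=[5 _ _ _ _] head=0 tail=1 count=1
After op 2 (read()): arr=[5 _ _ _ _] head=1 tail=1 count=0
After op 3 (write(9)): arr=[5 9 _ _ _] head=1 tail=2 count=1
After op 4 (write(1)): arr=[5 9 1 _ _] head=1 tail=3 count=2
After op 5 (write(4)): arr=[5 9 1 4 _] head=1 tail=4 count=3
After op 6 (read()): arr=[5 9 1 4 _] head=2 tail=4 count=2
After op 7 (read()): arr=[5 9 1 4 _] head=3 tail=4 count=1
After op 8 (read()): arr=[5 9 1 4 _] head=4 tail=4 count=0
After op 9 (write(12)): arr=[5 9 1 4 12] head=4 tail=0 count=1
After op 10 (read()): arr=[5 9 1 4 12] head=0 tail=0 count=0
After op 11 (write(13)): arr=[13 9 1 4 12] head=0 tail=1 count=1
After op 12 (write(15)): arr=[13 15 1 4 12] head=0 tail=2 count=2
After op 13 (write(20)): arr=[13 15 20 4 12] head=0 tail=3 count=3
After op 14 (write(14)): arr=[13 15 20 14 12] head=0 tail=4 count=4
After op 15 (write(19)): arr=[13 15 20 14 19] head=0 tail=0 count=5
After op 16 (write(22)): arr=[22 15 20 14 19] head=1 tail=1 count=5

Answer: 16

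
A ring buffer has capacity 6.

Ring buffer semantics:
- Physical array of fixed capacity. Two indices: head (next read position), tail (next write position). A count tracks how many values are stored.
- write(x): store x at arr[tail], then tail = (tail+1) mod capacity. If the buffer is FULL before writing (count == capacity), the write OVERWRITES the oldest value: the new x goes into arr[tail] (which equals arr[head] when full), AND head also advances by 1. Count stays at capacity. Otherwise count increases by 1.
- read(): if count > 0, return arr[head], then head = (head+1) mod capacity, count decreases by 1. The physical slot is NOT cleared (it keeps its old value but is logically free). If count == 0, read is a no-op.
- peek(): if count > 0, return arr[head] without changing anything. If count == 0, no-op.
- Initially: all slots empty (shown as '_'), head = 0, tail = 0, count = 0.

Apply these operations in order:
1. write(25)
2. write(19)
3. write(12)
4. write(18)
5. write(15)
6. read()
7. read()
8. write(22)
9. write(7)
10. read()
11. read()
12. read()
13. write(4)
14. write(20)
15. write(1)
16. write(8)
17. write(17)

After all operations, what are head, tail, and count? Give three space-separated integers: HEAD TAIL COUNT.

After op 1 (write(25)): arr=[25 _ _ _ _ _] head=0 tail=1 count=1
After op 2 (write(19)): arr=[25 19 _ _ _ _] head=0 tail=2 count=2
After op 3 (write(12)): arr=[25 19 12 _ _ _] head=0 tail=3 count=3
After op 4 (write(18)): arr=[25 19 12 18 _ _] head=0 tail=4 count=4
After op 5 (write(15)): arr=[25 19 12 18 15 _] head=0 tail=5 count=5
After op 6 (read()): arr=[25 19 12 18 15 _] head=1 tail=5 count=4
After op 7 (read()): arr=[25 19 12 18 15 _] head=2 tail=5 count=3
After op 8 (write(22)): arr=[25 19 12 18 15 22] head=2 tail=0 count=4
After op 9 (write(7)): arr=[7 19 12 18 15 22] head=2 tail=1 count=5
After op 10 (read()): arr=[7 19 12 18 15 22] head=3 tail=1 count=4
After op 11 (read()): arr=[7 19 12 18 15 22] head=4 tail=1 count=3
After op 12 (read()): arr=[7 19 12 18 15 22] head=5 tail=1 count=2
After op 13 (write(4)): arr=[7 4 12 18 15 22] head=5 tail=2 count=3
After op 14 (write(20)): arr=[7 4 20 18 15 22] head=5 tail=3 count=4
After op 15 (write(1)): arr=[7 4 20 1 15 22] head=5 tail=4 count=5
After op 16 (write(8)): arr=[7 4 20 1 8 22] head=5 tail=5 count=6
After op 17 (write(17)): arr=[7 4 20 1 8 17] head=0 tail=0 count=6

Answer: 0 0 6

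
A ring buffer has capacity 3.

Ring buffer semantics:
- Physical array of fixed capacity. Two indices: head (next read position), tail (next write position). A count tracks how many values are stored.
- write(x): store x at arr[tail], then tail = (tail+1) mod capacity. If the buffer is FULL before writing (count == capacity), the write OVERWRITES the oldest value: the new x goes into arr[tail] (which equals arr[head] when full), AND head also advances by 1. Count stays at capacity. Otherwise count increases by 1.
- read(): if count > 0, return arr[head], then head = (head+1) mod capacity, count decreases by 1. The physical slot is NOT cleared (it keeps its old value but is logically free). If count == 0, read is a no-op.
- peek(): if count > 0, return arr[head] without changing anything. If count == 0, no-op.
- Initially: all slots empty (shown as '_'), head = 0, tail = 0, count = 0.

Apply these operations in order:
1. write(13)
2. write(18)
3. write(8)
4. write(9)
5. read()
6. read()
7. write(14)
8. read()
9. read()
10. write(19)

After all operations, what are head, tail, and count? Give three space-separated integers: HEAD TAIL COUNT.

After op 1 (write(13)): arr=[13 _ _] head=0 tail=1 count=1
After op 2 (write(18)): arr=[13 18 _] head=0 tail=2 count=2
After op 3 (write(8)): arr=[13 18 8] head=0 tail=0 count=3
After op 4 (write(9)): arr=[9 18 8] head=1 tail=1 count=3
After op 5 (read()): arr=[9 18 8] head=2 tail=1 count=2
After op 6 (read()): arr=[9 18 8] head=0 tail=1 count=1
After op 7 (write(14)): arr=[9 14 8] head=0 tail=2 count=2
After op 8 (read()): arr=[9 14 8] head=1 tail=2 count=1
After op 9 (read()): arr=[9 14 8] head=2 tail=2 count=0
After op 10 (write(19)): arr=[9 14 19] head=2 tail=0 count=1

Answer: 2 0 1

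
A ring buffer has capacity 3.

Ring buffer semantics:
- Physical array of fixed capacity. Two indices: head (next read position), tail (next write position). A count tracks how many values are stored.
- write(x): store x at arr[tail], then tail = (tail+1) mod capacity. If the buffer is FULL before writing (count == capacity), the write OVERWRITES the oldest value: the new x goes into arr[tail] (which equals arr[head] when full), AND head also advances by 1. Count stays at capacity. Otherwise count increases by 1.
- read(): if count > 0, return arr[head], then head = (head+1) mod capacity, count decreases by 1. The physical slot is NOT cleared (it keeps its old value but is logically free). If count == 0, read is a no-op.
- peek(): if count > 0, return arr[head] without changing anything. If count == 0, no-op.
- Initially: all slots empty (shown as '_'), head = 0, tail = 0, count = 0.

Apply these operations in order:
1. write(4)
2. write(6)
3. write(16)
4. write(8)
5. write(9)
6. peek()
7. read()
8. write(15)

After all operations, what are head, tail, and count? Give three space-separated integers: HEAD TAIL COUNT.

After op 1 (write(4)): arr=[4 _ _] head=0 tail=1 count=1
After op 2 (write(6)): arr=[4 6 _] head=0 tail=2 count=2
After op 3 (write(16)): arr=[4 6 16] head=0 tail=0 count=3
After op 4 (write(8)): arr=[8 6 16] head=1 tail=1 count=3
After op 5 (write(9)): arr=[8 9 16] head=2 tail=2 count=3
After op 6 (peek()): arr=[8 9 16] head=2 tail=2 count=3
After op 7 (read()): arr=[8 9 16] head=0 tail=2 count=2
After op 8 (write(15)): arr=[8 9 15] head=0 tail=0 count=3

Answer: 0 0 3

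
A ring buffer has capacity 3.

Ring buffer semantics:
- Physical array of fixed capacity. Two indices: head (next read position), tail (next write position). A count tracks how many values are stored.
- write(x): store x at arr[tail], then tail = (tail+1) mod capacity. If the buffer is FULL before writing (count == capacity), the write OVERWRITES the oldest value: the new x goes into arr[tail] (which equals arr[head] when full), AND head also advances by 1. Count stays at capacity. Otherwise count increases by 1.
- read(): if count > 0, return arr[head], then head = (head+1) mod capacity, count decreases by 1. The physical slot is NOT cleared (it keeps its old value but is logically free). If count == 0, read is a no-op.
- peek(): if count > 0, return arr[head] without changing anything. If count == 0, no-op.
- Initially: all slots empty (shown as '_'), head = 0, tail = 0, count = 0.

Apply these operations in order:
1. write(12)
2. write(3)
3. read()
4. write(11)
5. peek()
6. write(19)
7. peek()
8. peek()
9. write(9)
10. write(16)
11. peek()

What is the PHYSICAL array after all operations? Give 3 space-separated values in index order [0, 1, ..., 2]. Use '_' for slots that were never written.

Answer: 19 9 16

Derivation:
After op 1 (write(12)): arr=[12 _ _] head=0 tail=1 count=1
After op 2 (write(3)): arr=[12 3 _] head=0 tail=2 count=2
After op 3 (read()): arr=[12 3 _] head=1 tail=2 count=1
After op 4 (write(11)): arr=[12 3 11] head=1 tail=0 count=2
After op 5 (peek()): arr=[12 3 11] head=1 tail=0 count=2
After op 6 (write(19)): arr=[19 3 11] head=1 tail=1 count=3
After op 7 (peek()): arr=[19 3 11] head=1 tail=1 count=3
After op 8 (peek()): arr=[19 3 11] head=1 tail=1 count=3
After op 9 (write(9)): arr=[19 9 11] head=2 tail=2 count=3
After op 10 (write(16)): arr=[19 9 16] head=0 tail=0 count=3
After op 11 (peek()): arr=[19 9 16] head=0 tail=0 count=3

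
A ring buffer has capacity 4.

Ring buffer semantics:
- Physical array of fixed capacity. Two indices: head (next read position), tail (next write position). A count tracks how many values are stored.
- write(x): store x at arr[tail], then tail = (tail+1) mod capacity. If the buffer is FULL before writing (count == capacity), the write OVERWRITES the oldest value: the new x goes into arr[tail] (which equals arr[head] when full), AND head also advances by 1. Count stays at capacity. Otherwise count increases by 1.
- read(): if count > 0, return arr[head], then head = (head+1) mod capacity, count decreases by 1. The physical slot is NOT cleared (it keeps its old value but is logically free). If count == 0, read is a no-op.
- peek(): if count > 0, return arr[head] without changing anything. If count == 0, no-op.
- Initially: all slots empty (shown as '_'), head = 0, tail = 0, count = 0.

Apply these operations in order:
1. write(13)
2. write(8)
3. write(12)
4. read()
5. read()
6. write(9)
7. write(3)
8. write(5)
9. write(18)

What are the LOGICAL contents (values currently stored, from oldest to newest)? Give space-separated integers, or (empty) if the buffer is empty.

Answer: 9 3 5 18

Derivation:
After op 1 (write(13)): arr=[13 _ _ _] head=0 tail=1 count=1
After op 2 (write(8)): arr=[13 8 _ _] head=0 tail=2 count=2
After op 3 (write(12)): arr=[13 8 12 _] head=0 tail=3 count=3
After op 4 (read()): arr=[13 8 12 _] head=1 tail=3 count=2
After op 5 (read()): arr=[13 8 12 _] head=2 tail=3 count=1
After op 6 (write(9)): arr=[13 8 12 9] head=2 tail=0 count=2
After op 7 (write(3)): arr=[3 8 12 9] head=2 tail=1 count=3
After op 8 (write(5)): arr=[3 5 12 9] head=2 tail=2 count=4
After op 9 (write(18)): arr=[3 5 18 9] head=3 tail=3 count=4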